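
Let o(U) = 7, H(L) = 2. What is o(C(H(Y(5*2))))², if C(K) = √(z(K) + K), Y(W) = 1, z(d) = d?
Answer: 49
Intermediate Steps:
C(K) = √2*√K (C(K) = √(K + K) = √(2*K) = √2*√K)
o(C(H(Y(5*2))))² = 7² = 49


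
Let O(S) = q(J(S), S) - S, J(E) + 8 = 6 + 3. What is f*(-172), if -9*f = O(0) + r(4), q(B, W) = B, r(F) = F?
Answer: 860/9 ≈ 95.556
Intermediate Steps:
J(E) = 1 (J(E) = -8 + (6 + 3) = -8 + 9 = 1)
O(S) = 1 - S
f = -5/9 (f = -((1 - 1*0) + 4)/9 = -((1 + 0) + 4)/9 = -(1 + 4)/9 = -1/9*5 = -5/9 ≈ -0.55556)
f*(-172) = -5/9*(-172) = 860/9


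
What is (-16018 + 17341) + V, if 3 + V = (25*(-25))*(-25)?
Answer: 16945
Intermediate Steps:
V = 15622 (V = -3 + (25*(-25))*(-25) = -3 - 625*(-25) = -3 + 15625 = 15622)
(-16018 + 17341) + V = (-16018 + 17341) + 15622 = 1323 + 15622 = 16945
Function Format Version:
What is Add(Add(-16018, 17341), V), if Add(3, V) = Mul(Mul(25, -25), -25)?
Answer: 16945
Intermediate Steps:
V = 15622 (V = Add(-3, Mul(Mul(25, -25), -25)) = Add(-3, Mul(-625, -25)) = Add(-3, 15625) = 15622)
Add(Add(-16018, 17341), V) = Add(Add(-16018, 17341), 15622) = Add(1323, 15622) = 16945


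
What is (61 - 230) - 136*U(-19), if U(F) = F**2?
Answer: -49265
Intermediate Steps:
(61 - 230) - 136*U(-19) = (61 - 230) - 136*(-19)**2 = -169 - 136*361 = -169 - 49096 = -49265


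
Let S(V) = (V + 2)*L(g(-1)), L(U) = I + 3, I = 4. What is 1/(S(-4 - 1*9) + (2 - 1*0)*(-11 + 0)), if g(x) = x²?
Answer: -1/99 ≈ -0.010101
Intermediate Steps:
L(U) = 7 (L(U) = 4 + 3 = 7)
S(V) = 14 + 7*V (S(V) = (V + 2)*7 = (2 + V)*7 = 14 + 7*V)
1/(S(-4 - 1*9) + (2 - 1*0)*(-11 + 0)) = 1/((14 + 7*(-4 - 1*9)) + (2 - 1*0)*(-11 + 0)) = 1/((14 + 7*(-4 - 9)) + (2 + 0)*(-11)) = 1/((14 + 7*(-13)) + 2*(-11)) = 1/((14 - 91) - 22) = 1/(-77 - 22) = 1/(-99) = -1/99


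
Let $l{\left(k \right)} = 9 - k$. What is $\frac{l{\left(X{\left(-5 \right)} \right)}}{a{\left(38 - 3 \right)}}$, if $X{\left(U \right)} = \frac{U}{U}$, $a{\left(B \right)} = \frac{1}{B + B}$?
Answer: $560$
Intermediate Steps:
$a{\left(B \right)} = \frac{1}{2 B}$
$X{\left(U \right)} = 1$
$\frac{l{\left(X{\left(-5 \right)} \right)}}{a{\left(38 - 3 \right)}} = \frac{9 - 1}{\frac{1}{2} \frac{1}{38 - 3}} = \frac{8}{\frac{1}{2} \cdot \frac{1}{35}} = 8 \frac{1}{\frac{1}{70}} = 8 \cdot 70 = 560$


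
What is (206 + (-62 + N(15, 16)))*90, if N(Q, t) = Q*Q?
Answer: 33210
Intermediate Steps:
N(Q, t) = Q²
(206 + (-62 + N(15, 16)))*90 = (206 + (-62 + 15²))*90 = (206 + (-62 + 225))*90 = (206 + 163)*90 = 369*90 = 33210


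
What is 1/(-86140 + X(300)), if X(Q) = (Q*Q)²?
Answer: 1/8099913860 ≈ 1.2346e-10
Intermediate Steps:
X(Q) = Q⁴ (X(Q) = (Q²)² = Q⁴)
1/(-86140 + X(300)) = 1/(-86140 + 300⁴) = 1/(-86140 + 8100000000) = 1/8099913860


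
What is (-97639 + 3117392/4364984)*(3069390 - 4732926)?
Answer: 88622708525659728/545623 ≈ 1.6242e+11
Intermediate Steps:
(-97639 + 3117392/4364984)*(3069390 - 4732926) = (-97639 + 3117392*(1/4364984))*(-1663536) = (-97639 + 389674/545623)*(-1663536) = -53273694423/545623*(-1663536) = 88622708525659728/545623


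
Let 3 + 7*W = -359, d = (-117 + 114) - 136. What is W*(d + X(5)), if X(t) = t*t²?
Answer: 724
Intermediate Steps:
d = -139 (d = -3 - 136 = -139)
X(t) = t³
W = -362/7 (W = -3/7 + (⅐)*(-359) = -3/7 - 359/7 = -362/7 ≈ -51.714)
W*(d + X(5)) = -362*(-139 + 5³)/7 = -362*(-139 + 125)/7 = -362/7*(-14) = 724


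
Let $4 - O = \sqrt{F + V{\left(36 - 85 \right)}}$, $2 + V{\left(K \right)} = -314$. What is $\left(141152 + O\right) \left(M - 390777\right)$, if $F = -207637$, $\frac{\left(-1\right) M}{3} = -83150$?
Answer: $-19949154012 + 141327 i \sqrt{207953} \approx -1.9949 \cdot 10^{10} + 6.4448 \cdot 10^{7} i$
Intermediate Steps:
$V{\left(K \right)} = -316$ ($V{\left(K \right)} = -2 - 314 = -316$)
$M = 249450$ ($M = \left(-3\right) \left(-83150\right) = 249450$)
$O = 4 - i \sqrt{207953}$ ($O = 4 - \sqrt{-207637 - 316} = 4 - \sqrt{-207953} = 4 - i \sqrt{207953} \approx 4.0 - 456.02 i$)
$\left(141152 + O\right) \left(M - 390777\right) = \left(141152 + \left(4 - i \sqrt{207953}\right)\right) \left(249450 - 390777\right) = \left(141156 - i \sqrt{207953}\right) \left(-141327\right) = -19949154012 + 141327 i \sqrt{207953}$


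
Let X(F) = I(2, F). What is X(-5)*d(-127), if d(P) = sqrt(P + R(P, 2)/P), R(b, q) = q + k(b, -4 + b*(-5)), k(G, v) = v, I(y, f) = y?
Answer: 34*I*sqrt(7366)/127 ≈ 22.977*I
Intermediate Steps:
X(F) = 2
R(b, q) = -4 + q - 5*b (R(b, q) = q + (-4 + b*(-5)) = q + (-4 - 5*b) = -4 + q - 5*b)
d(P) = sqrt(P + (-2 - 5*P)/P) (d(P) = sqrt(P + (-4 + 2 - 5*P)/P) = sqrt(P + (-2 - 5*P)/P))
X(-5)*d(-127) = 2*sqrt(-5 - 127 - 2/(-127)) = 2*sqrt(-5 - 127 - 2*(-1/127)) = 2*sqrt(-5 - 127 + 2/127) = 2*sqrt(-16762/127) = 2*(17*I*sqrt(7366)/127) = 34*I*sqrt(7366)/127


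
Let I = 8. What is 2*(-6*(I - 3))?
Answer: -60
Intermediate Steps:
2*(-6*(I - 3)) = 2*(-6*(8 - 3)) = 2*(-6*5) = 2*(-30) = -60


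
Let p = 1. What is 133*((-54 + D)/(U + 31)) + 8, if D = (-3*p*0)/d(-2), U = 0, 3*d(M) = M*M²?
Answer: -6934/31 ≈ -223.68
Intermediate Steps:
d(M) = M³/3 (d(M) = (M*M²)/3 = M³/3)
D = 0 (D = (-3*1*0)/(((⅓)*(-2)³)) = (-3*0)/(((⅓)*(-8))) = 0/(-8/3) = 0*(-3/8) = 0)
133*((-54 + D)/(U + 31)) + 8 = 133*((-54 + 0)/(0 + 31)) + 8 = 133*(-54/31) + 8 = -7182/31 + 8 = -6934/31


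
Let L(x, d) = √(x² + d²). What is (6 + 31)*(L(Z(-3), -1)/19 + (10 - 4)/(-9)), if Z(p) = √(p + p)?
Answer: -74/3 + 37*I*√5/19 ≈ -24.667 + 4.3544*I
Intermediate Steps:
Z(p) = √2*√p (Z(p) = √(2*p) = √2*√p)
L(x, d) = √(d² + x²)
(6 + 31)*(L(Z(-3), -1)/19 + (10 - 4)/(-9)) = (6 + 31)*(√((-1)² + (√2*√(-3))²)/19 + (10 - 4)/(-9)) = 37*(√(1 + (√2*(I*√3))²)*(1/19) + 6*(-⅑)) = 37*(√(1 + (I*√6)²)*(1/19) - ⅔) = 37*(√(1 - 6)*(1/19) - ⅔) = 37*(√(-5)*(1/19) - ⅔) = 37*((I*√5)*(1/19) - ⅔) = 37*(I*√5/19 - ⅔) = 37*(-⅔ + I*√5/19) = -74/3 + 37*I*√5/19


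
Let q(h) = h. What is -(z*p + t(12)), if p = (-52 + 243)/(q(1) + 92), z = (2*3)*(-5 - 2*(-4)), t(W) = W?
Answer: -1518/31 ≈ -48.968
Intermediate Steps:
z = 18 (z = 6*(-5 + 8) = 6*3 = 18)
p = 191/93 (p = (-52 + 243)/(1 + 92) = 191/93 ≈ 2.0538)
-(z*p + t(12)) = -(18*(191/93) + 12) = -(1146/31 + 12) = -1*1518/31 = -1518/31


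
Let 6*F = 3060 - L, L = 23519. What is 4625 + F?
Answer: 7291/6 ≈ 1215.2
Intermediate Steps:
F = -20459/6 (F = (3060 - 1*23519)/6 = (3060 - 23519)/6 = (⅙)*(-20459) = -20459/6 ≈ -3409.8)
4625 + F = 4625 - 20459/6 = 7291/6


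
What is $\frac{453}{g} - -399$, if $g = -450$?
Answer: $\frac{59699}{150} \approx 397.99$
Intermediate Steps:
$\frac{453}{g} - -399 = \frac{453}{-450} - -399 = 453 \left(- \frac{1}{450}\right) + 399 = - \frac{151}{150} + 399 = \frac{59699}{150}$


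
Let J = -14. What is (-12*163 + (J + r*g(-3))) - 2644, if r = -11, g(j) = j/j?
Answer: -4625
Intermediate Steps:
g(j) = 1
(-12*163 + (J + r*g(-3))) - 2644 = (-12*163 + (-14 - 11*1)) - 2644 = (-1956 + (-14 - 11)) - 2644 = (-1956 - 25) - 2644 = -1981 - 2644 = -4625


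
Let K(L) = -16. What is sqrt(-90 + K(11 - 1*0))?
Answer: I*sqrt(106) ≈ 10.296*I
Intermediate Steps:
sqrt(-90 + K(11 - 1*0)) = sqrt(-90 - 16) = sqrt(-106) = I*sqrt(106)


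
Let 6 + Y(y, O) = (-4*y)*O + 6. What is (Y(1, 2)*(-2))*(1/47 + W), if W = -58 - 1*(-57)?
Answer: -736/47 ≈ -15.660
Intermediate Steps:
Y(y, O) = -4*O*y (Y(y, O) = -6 + ((-4*y)*O + 6) = -6 + (-4*O*y + 6) = -6 + (6 - 4*O*y) = -4*O*y)
W = -1 (W = -58 + 57 = -1)
(Y(1, 2)*(-2))*(1/47 + W) = (-4*2*1*(-2))*(1/47 - 1) = (-8*(-2))*(1/47 - 1) = 16*(-46/47) = -736/47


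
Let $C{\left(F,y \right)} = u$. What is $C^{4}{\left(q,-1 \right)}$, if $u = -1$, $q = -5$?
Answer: $1$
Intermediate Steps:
$C{\left(F,y \right)} = -1$
$C^{4}{\left(q,-1 \right)} = \left(-1\right)^{4} = 1$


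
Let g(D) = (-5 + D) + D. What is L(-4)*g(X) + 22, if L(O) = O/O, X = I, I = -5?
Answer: 7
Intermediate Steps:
X = -5
g(D) = -5 + 2*D
L(O) = 1
L(-4)*g(X) + 22 = 1*(-5 + 2*(-5)) + 22 = 1*(-5 - 10) + 22 = 1*(-15) + 22 = -15 + 22 = 7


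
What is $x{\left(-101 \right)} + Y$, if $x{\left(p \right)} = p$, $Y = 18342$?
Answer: $18241$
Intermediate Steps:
$x{\left(-101 \right)} + Y = -101 + 18342 = 18241$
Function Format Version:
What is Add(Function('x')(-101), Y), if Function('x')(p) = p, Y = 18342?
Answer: 18241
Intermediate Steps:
Add(Function('x')(-101), Y) = Add(-101, 18342) = 18241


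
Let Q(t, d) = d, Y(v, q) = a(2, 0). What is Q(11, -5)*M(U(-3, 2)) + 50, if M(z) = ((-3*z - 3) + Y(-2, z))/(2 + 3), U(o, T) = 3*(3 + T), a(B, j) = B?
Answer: 96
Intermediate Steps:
U(o, T) = 9 + 3*T
Y(v, q) = 2
M(z) = -⅕ - 3*z/5 (M(z) = ((-3*z - 3) + 2)/(2 + 3) = ((-3 - 3*z) + 2)/5 = (-1 - 3*z)*(⅕) = -⅕ - 3*z/5)
Q(11, -5)*M(U(-3, 2)) + 50 = -5*(-⅕ - 3*(9 + 3*2)/5) + 50 = -5*(-⅕ - 3*(9 + 6)/5) + 50 = -5*(-⅕ - ⅗*15) + 50 = -5*(-⅕ - 9) + 50 = -5*(-46/5) + 50 = 46 + 50 = 96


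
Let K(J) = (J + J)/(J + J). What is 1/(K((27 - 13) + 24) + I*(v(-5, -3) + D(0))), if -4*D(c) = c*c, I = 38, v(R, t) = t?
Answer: -1/113 ≈ -0.0088496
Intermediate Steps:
D(c) = -c²/4 (D(c) = -c*c/4 = -c²/4)
K(J) = 1 (K(J) = (2*J)/((2*J)) = (2*J)*(1/(2*J)) = 1)
1/(K((27 - 13) + 24) + I*(v(-5, -3) + D(0))) = 1/(1 + 38*(-3 - ¼*0²)) = 1/(1 + 38*(-3 - ¼*0)) = 1/(1 + 38*(-3 + 0)) = 1/(1 + 38*(-3)) = 1/(1 - 114) = 1/(-113) = -1/113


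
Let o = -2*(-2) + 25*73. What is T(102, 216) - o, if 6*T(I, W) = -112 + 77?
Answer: -11009/6 ≈ -1834.8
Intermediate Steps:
T(I, W) = -35/6 (T(I, W) = (-112 + 77)/6 = (1/6)*(-35) = -35/6)
o = 1829 (o = 4 + 1825 = 1829)
T(102, 216) - o = -35/6 - 1*1829 = -35/6 - 1829 = -11009/6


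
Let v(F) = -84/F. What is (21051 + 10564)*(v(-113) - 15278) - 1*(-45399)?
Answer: -54572792863/113 ≈ -4.8295e+8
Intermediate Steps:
(21051 + 10564)*(v(-113) - 15278) - 1*(-45399) = (21051 + 10564)*(-84/(-113) - 15278) - 1*(-45399) = 31615*(-84*(-1/113) - 15278) + 45399 = 31615*(84/113 - 15278) + 45399 = 31615*(-1726330/113) + 45399 = -54577922950/113 + 45399 = -54572792863/113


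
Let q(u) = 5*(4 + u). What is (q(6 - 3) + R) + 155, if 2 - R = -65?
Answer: 257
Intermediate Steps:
R = 67 (R = 2 - 1*(-65) = 2 + 65 = 67)
q(u) = 20 + 5*u
(q(6 - 3) + R) + 155 = ((20 + 5*(6 - 3)) + 67) + 155 = ((20 + 5*3) + 67) + 155 = ((20 + 15) + 67) + 155 = (35 + 67) + 155 = 102 + 155 = 257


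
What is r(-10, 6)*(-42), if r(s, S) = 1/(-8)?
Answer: 21/4 ≈ 5.2500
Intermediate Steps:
r(s, S) = -⅛
r(-10, 6)*(-42) = -⅛*(-42) = 21/4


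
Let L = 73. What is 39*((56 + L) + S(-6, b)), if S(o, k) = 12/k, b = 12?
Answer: 5070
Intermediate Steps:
39*((56 + L) + S(-6, b)) = 39*((56 + 73) + 12/12) = 39*(129 + 12*(1/12)) = 39*(129 + 1) = 39*130 = 5070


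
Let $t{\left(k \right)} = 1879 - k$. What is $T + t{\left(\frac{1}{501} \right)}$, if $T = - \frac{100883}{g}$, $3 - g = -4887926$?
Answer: $\frac{4601338283779}{2448852429} \approx 1879.0$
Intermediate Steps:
$g = 4887929$ ($g = 3 - -4887926 = 3 + 4887926 = 4887929$)
$T = - \frac{100883}{4887929} \approx -0.020639$
$T + t{\left(\frac{1}{501} \right)} = - \frac{100883}{4887929} + \left(1879 - \frac{1}{501}\right) = - \frac{100883}{4887929} + \frac{941378}{501} = \frac{4601338283779}{2448852429}$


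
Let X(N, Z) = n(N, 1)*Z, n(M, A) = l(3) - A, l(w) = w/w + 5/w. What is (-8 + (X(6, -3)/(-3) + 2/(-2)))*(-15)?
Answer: 110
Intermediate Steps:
l(w) = 1 + 5/w
n(M, A) = 8/3 - A (n(M, A) = (5 + 3)/3 - A = (1/3)*8 - A = 8/3 - A)
X(N, Z) = 5*Z/3 (X(N, Z) = (8/3 - 1*1)*Z = (8/3 - 1)*Z = 5*Z/3)
(-8 + (X(6, -3)/(-3) + 2/(-2)))*(-15) = (-8 + (((5/3)*(-3))/(-3) + 2/(-2)))*(-15) = (-8 + (-5*(-1/3) + 2*(-1/2)))*(-15) = (-8 + (5/3 - 1))*(-15) = (-8 + 2/3)*(-15) = -22/3*(-15) = 110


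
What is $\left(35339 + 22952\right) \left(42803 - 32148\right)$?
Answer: $621090605$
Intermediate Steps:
$\left(35339 + 22952\right) \left(42803 - 32148\right) = 58291 \cdot 10655 = 621090605$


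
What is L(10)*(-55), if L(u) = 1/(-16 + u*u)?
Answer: -55/84 ≈ -0.65476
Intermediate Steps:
L(u) = 1/(-16 + u²)
L(10)*(-55) = -55/(-16 + 10²) = -55/(-16 + 100) = -55/84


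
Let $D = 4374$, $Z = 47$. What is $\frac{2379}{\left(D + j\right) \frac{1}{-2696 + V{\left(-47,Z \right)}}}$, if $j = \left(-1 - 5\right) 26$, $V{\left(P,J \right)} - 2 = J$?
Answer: $- \frac{2099071}{1406} \approx -1492.9$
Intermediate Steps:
$V{\left(P,J \right)} = 2 + J$
$j = -156$ ($j = \left(-1 - 5\right) 26 = \left(-6\right) 26 = -156$)
$\frac{2379}{\left(D + j\right) \frac{1}{-2696 + V{\left(-47,Z \right)}}} = \frac{2379}{\left(4374 - 156\right) \frac{1}{-2696 + \left(2 + 47\right)}} = \frac{2379}{4218 \frac{1}{-2696 + 49}} = \frac{2379}{4218 \frac{1}{-2647}} = \frac{2379}{4218 \left(- \frac{1}{2647}\right)} = \frac{2379}{- \frac{4218}{2647}} = 2379 \left(- \frac{2647}{4218}\right) = - \frac{2099071}{1406}$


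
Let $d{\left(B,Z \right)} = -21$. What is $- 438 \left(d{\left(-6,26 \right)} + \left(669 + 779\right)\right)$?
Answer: $-625026$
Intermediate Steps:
$- 438 \left(d{\left(-6,26 \right)} + \left(669 + 779\right)\right) = - 438 \left(-21 + \left(669 + 779\right)\right) = - 438 \left(-21 + 1448\right) = \left(-438\right) 1427 = -625026$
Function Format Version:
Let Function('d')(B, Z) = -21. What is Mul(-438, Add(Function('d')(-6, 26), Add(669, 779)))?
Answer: -625026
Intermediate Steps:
Mul(-438, Add(Function('d')(-6, 26), Add(669, 779))) = Mul(-438, Add(-21, Add(669, 779))) = Mul(-438, Add(-21, 1448)) = Mul(-438, 1427) = -625026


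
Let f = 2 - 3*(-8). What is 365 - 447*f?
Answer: -11257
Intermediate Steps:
f = 26 (f = 2 + 24 = 26)
365 - 447*f = 365 - 447*26 = 365 - 11622 = -11257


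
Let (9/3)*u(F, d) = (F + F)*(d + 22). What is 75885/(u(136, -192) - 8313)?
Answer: -227655/71179 ≈ -3.1983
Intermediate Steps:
u(F, d) = 2*F*(22 + d)/3 (u(F, d) = ((F + F)*(d + 22))/3 = ((2*F)*(22 + d))/3 = (2*F*(22 + d))/3 = 2*F*(22 + d)/3)
75885/(u(136, -192) - 8313) = 75885/((⅔)*136*(22 - 192) - 8313) = 75885/((⅔)*136*(-170) - 8313) = 75885/(-46240/3 - 8313) = 75885/(-71179/3) = 75885*(-3/71179) = -227655/71179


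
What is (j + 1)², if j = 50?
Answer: 2601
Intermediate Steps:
(j + 1)² = (50 + 1)² = 51² = 2601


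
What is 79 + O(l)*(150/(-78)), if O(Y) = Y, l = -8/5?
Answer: 1067/13 ≈ 82.077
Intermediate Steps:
l = -8/5 (l = -8*1/5 = -8/5 ≈ -1.6000)
79 + O(l)*(150/(-78)) = 79 - 240/(-78) = 79 - 240*(-1)/78 = 79 - 8/5*(-25/13) = 79 + 40/13 = 1067/13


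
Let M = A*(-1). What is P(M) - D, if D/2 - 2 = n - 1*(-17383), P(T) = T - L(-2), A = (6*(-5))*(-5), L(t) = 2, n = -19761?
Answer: 4600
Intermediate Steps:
A = 150 (A = -30*(-5) = 150)
M = -150 (M = 150*(-1) = -150)
P(T) = -2 + T (P(T) = T - 1*2 = T - 2 = -2 + T)
D = -4752 (D = 4 + 2*(-19761 - 1*(-17383)) = 4 + 2*(-19761 + 17383) = 4 + 2*(-2378) = 4 - 4756 = -4752)
P(M) - D = (-2 - 150) - 1*(-4752) = -152 + 4752 = 4600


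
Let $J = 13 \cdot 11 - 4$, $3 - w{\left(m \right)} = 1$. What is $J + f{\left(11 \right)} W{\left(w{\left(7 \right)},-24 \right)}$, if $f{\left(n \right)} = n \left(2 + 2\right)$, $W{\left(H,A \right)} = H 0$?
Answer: $139$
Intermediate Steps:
$w{\left(m \right)} = 2$ ($w{\left(m \right)} = 3 - 1 = 2$)
$W{\left(H,A \right)} = 0$
$f{\left(n \right)} = 4 n$ ($f{\left(n \right)} = n 4 = 4 n$)
$J = 139$ ($J = 143 - 4 = 139$)
$J + f{\left(11 \right)} W{\left(w{\left(7 \right)},-24 \right)} = 139 + 4 \cdot 11 \cdot 0 = 139 + 44 \cdot 0 = 139 + 0 = 139$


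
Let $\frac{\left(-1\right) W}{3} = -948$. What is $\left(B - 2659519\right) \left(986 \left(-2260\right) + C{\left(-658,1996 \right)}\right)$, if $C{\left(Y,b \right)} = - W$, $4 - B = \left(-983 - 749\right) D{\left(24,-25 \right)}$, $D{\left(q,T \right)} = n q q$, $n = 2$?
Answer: $1482079488204$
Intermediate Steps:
$W = 2844$ ($W = \left(-3\right) \left(-948\right) = 2844$)
$D{\left(q,T \right)} = 2 q^{2}$ ($D{\left(q,T \right)} = 2 q q = 2 q^{2}$)
$B = 1995268$ ($B = 4 - \left(-983 - 749\right) 2 \cdot 24^{2} = 4 - - 1732 \cdot 2 \cdot 576 = 4 - \left(-1732\right) 1152 = 4 - -1995264 = 4 + 1995264 = 1995268$)
$C{\left(Y,b \right)} = -2844$ ($C{\left(Y,b \right)} = \left(-1\right) 2844 = -2844$)
$\left(B - 2659519\right) \left(986 \left(-2260\right) + C{\left(-658,1996 \right)}\right) = \left(1995268 - 2659519\right) \left(986 \left(-2260\right) - 2844\right) = - 664251 \left(-2228360 - 2844\right) = \left(-664251\right) \left(-2231204\right) = 1482079488204$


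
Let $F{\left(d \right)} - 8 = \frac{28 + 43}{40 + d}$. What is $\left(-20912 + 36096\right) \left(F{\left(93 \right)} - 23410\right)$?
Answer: $- \frac{47258605680}{133} \approx -3.5533 \cdot 10^{8}$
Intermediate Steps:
$F{\left(d \right)} = 8 + \frac{71}{40 + d}$ ($F{\left(d \right)} = 8 + \frac{28 + 43}{40 + d} = 8 + \frac{71}{40 + d}$)
$\left(-20912 + 36096\right) \left(F{\left(93 \right)} - 23410\right) = \left(-20912 + 36096\right) \left(\frac{391 + 8 \cdot 93}{40 + 93} - 23410\right) = 15184 \left(\frac{391 + 744}{133} - 23410\right) = 15184 \left(\frac{1}{133} \cdot 1135 - 23410\right) = 15184 \left(\frac{1135}{133} - 23410\right) = 15184 \left(- \frac{3112395}{133}\right) = - \frac{47258605680}{133}$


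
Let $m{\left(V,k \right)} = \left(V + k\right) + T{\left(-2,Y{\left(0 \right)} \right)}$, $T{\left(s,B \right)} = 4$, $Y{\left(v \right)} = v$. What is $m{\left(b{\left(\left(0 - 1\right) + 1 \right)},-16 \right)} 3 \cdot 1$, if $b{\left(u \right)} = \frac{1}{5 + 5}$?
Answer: $- \frac{357}{10} \approx -35.7$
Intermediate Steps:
$b{\left(u \right)} = \frac{1}{10}$
$m{\left(V,k \right)} = 4 + V + k$ ($m{\left(V,k \right)} = \left(V + k\right) + 4 = 4 + V + k$)
$m{\left(b{\left(\left(0 - 1\right) + 1 \right)},-16 \right)} 3 \cdot 1 = \left(4 + \frac{1}{10} - 16\right) 3 \cdot 1 = \left(- \frac{119}{10}\right) 3 = - \frac{357}{10}$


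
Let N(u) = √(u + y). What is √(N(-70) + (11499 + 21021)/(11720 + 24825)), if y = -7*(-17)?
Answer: √421488103/7309 ≈ 2.8089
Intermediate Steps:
y = 119
N(u) = √(119 + u) (N(u) = √(u + 119) = √(119 + u))
√(N(-70) + (11499 + 21021)/(11720 + 24825)) = √(√(119 - 70) + (11499 + 21021)/(11720 + 24825)) = √(√49 + 32520/36545) = √(7 + 32520*(1/36545)) = √(7 + 6504/7309) = √(57667/7309) = √421488103/7309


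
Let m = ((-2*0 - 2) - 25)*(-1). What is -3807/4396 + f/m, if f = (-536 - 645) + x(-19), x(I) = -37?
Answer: -1819039/39564 ≈ -45.977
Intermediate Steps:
f = -1218 (f = (-536 - 645) - 37 = -1181 - 37 = -1218)
m = 27 (m = ((0 - 2) - 25)*(-1) = (-2 - 25)*(-1) = -27*(-1) = 27)
-3807/4396 + f/m = -3807/4396 - 1218/27 = -3807*1/4396 - 1218*1/27 = -3807/4396 - 406/9 = -1819039/39564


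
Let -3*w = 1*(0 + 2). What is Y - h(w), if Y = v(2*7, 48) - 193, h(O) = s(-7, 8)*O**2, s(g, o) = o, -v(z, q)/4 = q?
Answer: -3497/9 ≈ -388.56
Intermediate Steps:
v(z, q) = -4*q
w = -2/3 (w = -(0 + 2)/3 = -2/3 ≈ -0.66667)
h(O) = 8*O**2
Y = -385 (Y = -4*48 - 193 = -192 - 193 = -385)
Y - h(w) = -385 - 8*(-2/3)**2 = -385 - 8*4/9 = -385 - 1*32/9 = -385 - 32/9 = -3497/9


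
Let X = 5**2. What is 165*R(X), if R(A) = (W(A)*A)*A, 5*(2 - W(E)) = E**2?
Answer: -12684375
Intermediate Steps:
W(E) = 2 - E**2/5
X = 25
R(A) = A**2*(2 - A**2/5) (R(A) = ((2 - A**2/5)*A)*A = (A*(2 - A**2/5))*A = A**2*(2 - A**2/5))
165*R(X) = 165*((1/5)*25**2*(10 - 1*25**2)) = 165*((1/5)*625*(10 - 1*625)) = 165*((1/5)*625*(10 - 625)) = 165*((1/5)*625*(-615)) = 165*(-76875) = -12684375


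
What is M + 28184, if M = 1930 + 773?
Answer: 30887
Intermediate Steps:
M = 2703
M + 28184 = 2703 + 28184 = 30887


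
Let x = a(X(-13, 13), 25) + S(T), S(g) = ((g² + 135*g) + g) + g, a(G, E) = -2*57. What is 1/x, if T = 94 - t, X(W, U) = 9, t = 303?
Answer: 1/14934 ≈ 6.6961e-5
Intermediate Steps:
T = -209 (T = 94 - 1*303 = 94 - 303 = -209)
a(G, E) = -114
S(g) = g² + 137*g (S(g) = (g² + 136*g) + g = g² + 137*g)
x = 14934 (x = -114 - 209*(137 - 209) = -114 - 209*(-72) = -114 + 15048 = 14934)
1/x = 1/14934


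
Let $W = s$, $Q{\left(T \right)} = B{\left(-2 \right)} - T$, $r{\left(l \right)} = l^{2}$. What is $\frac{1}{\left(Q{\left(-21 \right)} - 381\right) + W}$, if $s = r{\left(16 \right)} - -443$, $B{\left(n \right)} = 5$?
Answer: $\frac{1}{344} \approx 0.002907$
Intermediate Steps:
$Q{\left(T \right)} = 5 - T$
$s = 699$ ($s = 16^{2} - -443 = 256 + 443 = 699$)
$W = 699$
$\frac{1}{\left(Q{\left(-21 \right)} - 381\right) + W} = \frac{1}{\left(\left(5 - -21\right) - 381\right) + 699} = \frac{1}{\left(\left(5 + 21\right) - 381\right) + 699} = \frac{1}{\left(26 - 381\right) + 699} = \frac{1}{-355 + 699} = \frac{1}{344}$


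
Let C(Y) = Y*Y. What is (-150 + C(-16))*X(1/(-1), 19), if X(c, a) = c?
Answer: -106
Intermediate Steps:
C(Y) = Y²
(-150 + C(-16))*X(1/(-1), 19) = (-150 + (-16)²)/(-1) = (-150 + 256)*(-1) = 106*(-1) = -106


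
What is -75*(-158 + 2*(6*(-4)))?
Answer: 15450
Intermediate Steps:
-75*(-158 + 2*(6*(-4))) = -75*(-158 + 2*(-24)) = -75*(-158 - 48) = -75*(-206) = 15450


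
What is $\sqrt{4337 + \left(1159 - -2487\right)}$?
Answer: $3 \sqrt{887} \approx 89.348$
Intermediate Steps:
$\sqrt{4337 + \left(1159 - -2487\right)} = \sqrt{4337 + \left(1159 + 2487\right)} = \sqrt{4337 + 3646} = \sqrt{7983} = 3 \sqrt{887}$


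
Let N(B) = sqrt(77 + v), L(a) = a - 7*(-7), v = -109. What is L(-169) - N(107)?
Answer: -120 - 4*I*sqrt(2) ≈ -120.0 - 5.6569*I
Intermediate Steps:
L(a) = 49 + a (L(a) = a + 49 = 49 + a)
N(B) = 4*I*sqrt(2) (N(B) = sqrt(77 - 109) = sqrt(-32) = 4*I*sqrt(2))
L(-169) - N(107) = (49 - 169) - 4*I*sqrt(2) = -120 - 4*I*sqrt(2)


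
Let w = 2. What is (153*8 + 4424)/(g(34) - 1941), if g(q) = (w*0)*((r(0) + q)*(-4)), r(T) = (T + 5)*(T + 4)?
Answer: -5648/1941 ≈ -2.9098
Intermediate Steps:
r(T) = (4 + T)*(5 + T) (r(T) = (5 + T)*(4 + T) = (4 + T)*(5 + T))
g(q) = 0 (g(q) = (2*0)*(((20 + 0**2 + 9*0) + q)*(-4)) = 0*(((20 + 0 + 0) + q)*(-4)) = 0*((20 + q)*(-4)) = 0*(-80 - 4*q) = 0)
(153*8 + 4424)/(g(34) - 1941) = (153*8 + 4424)/(0 - 1941) = (1224 + 4424)/(-1941) = 5648*(-1/1941) = -5648/1941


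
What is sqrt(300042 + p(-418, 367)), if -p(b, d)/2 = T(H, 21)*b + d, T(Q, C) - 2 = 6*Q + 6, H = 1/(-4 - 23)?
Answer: 2*sqrt(688073)/3 ≈ 553.00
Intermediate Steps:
H = -1/27 (H = 1/(-27) = -1/27 ≈ -0.037037)
T(Q, C) = 8 + 6*Q (T(Q, C) = 2 + (6*Q + 6) = 2 + (6 + 6*Q) = 8 + 6*Q)
p(b, d) = -2*d - 140*b/9 (p(b, d) = -2*((8 + 6*(-1/27))*b + d) = -2*((8 - 2/9)*b + d) = -2*(70*b/9 + d) = -2*(d + 70*b/9) = -2*d - 140*b/9)
sqrt(300042 + p(-418, 367)) = sqrt(300042 + (-2*367 - 140/9*(-418))) = sqrt(300042 + (-734 + 58520/9)) = sqrt(300042 + 51914/9) = sqrt(2752292/9) = 2*sqrt(688073)/3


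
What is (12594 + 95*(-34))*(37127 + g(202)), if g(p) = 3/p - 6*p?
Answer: 33967128106/101 ≈ 3.3631e+8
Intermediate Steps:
g(p) = -6*p + 3/p
(12594 + 95*(-34))*(37127 + g(202)) = (12594 + 95*(-34))*(37127 + (-6*202 + 3/202)) = (12594 - 3230)*(37127 + (-1212 + 3*(1/202))) = 9364*(37127 + (-1212 + 3/202)) = 9364*(37127 - 244821/202) = 9364*(7254833/202) = 33967128106/101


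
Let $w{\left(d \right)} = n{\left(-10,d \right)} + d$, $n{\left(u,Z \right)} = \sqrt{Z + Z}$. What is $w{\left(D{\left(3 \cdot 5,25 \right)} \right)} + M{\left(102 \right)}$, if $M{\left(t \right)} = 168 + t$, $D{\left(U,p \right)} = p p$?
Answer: $895 + 25 \sqrt{2} \approx 930.36$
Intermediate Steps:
$D{\left(U,p \right)} = p^{2}$
$n{\left(u,Z \right)} = \sqrt{2} \sqrt{Z}$ ($n{\left(u,Z \right)} = \sqrt{2 Z} = \sqrt{2} \sqrt{Z}$)
$w{\left(d \right)} = d + \sqrt{2} \sqrt{d}$ ($w{\left(d \right)} = \sqrt{2} \sqrt{d} + d = d + \sqrt{2} \sqrt{d}$)
$w{\left(D{\left(3 \cdot 5,25 \right)} \right)} + M{\left(102 \right)} = \left(25^{2} + \sqrt{2} \sqrt{25^{2}}\right) + \left(168 + 102\right) = \left(625 + \sqrt{2} \sqrt{625}\right) + 270 = \left(625 + \sqrt{2} \cdot 25\right) + 270 = \left(625 + 25 \sqrt{2}\right) + 270 = 895 + 25 \sqrt{2}$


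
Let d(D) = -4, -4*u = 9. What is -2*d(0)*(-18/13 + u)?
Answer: -378/13 ≈ -29.077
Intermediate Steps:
u = -9/4 (u = -¼*9 = -9/4 ≈ -2.2500)
-2*d(0)*(-18/13 + u) = -(-8)*(-18/13 - 9/4) = -(-8)*(-189)/52 = -2*189/13 = -378/13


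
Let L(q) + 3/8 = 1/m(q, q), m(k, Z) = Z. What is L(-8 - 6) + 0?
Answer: -25/56 ≈ -0.44643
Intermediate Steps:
L(q) = -3/8 + 1/q
L(-8 - 6) + 0 = (-3/8 + 1/(-8 - 6)) + 0 = (-3/8 + 1/(-14)) + 0 = (-3/8 - 1/14) + 0 = -25/56 + 0 = -25/56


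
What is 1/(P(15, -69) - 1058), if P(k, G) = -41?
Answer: -1/1099 ≈ -0.00090992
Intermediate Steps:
1/(P(15, -69) - 1058) = 1/(-41 - 1058) = 1/(-1099) = -1/1099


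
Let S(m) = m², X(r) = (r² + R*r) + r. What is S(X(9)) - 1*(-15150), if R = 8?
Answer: 41394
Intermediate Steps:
X(r) = r² + 9*r (X(r) = (r² + 8*r) + r = r² + 9*r)
S(X(9)) - 1*(-15150) = (9*(9 + 9))² - 1*(-15150) = (9*18)² + 15150 = 162² + 15150 = 26244 + 15150 = 41394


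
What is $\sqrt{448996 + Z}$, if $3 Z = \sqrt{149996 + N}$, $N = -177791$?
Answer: $\frac{\sqrt{4040964 + 3 i \sqrt{27795}}}{3} \approx 670.07 + 0.041468 i$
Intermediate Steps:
$Z = \frac{i \sqrt{27795}}{3}$ ($Z = \frac{\sqrt{149996 - 177791}}{3} = \frac{\sqrt{-27795}}{3} = \frac{i \sqrt{27795}}{3} \approx 55.573 i$)
$\sqrt{448996 + Z} = \sqrt{448996 + \frac{i \sqrt{27795}}{3}}$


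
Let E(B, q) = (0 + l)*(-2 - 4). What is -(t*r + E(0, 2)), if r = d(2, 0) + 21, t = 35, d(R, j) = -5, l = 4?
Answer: -536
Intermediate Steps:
E(B, q) = -24 (E(B, q) = (0 + 4)*(-2 - 4) = 4*(-6) = -24)
r = 16 (r = -5 + 21 = 16)
-(t*r + E(0, 2)) = -(35*16 - 24) = -(560 - 24) = -1*536 = -536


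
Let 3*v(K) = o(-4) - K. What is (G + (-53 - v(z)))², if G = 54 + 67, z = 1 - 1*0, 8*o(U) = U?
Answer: 18769/4 ≈ 4692.3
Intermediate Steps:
o(U) = U/8
z = 1 (z = 1 + 0 = 1)
v(K) = -⅙ - K/3 (v(K) = ((⅛)*(-4) - K)/3 = (-½ - K)/3 = -⅙ - K/3)
G = 121
(G + (-53 - v(z)))² = (121 + (-53 - (-⅙ - ⅓*1)))² = (121 + (-53 - (-⅙ - ⅓)))² = (121 + (-53 - 1*(-½)))² = (121 + (-53 + ½))² = (121 - 105/2)² = (137/2)² = 18769/4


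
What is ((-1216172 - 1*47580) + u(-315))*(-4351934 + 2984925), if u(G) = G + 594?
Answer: 1727178962257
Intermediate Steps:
u(G) = 594 + G
((-1216172 - 1*47580) + u(-315))*(-4351934 + 2984925) = ((-1216172 - 1*47580) + (594 - 315))*(-4351934 + 2984925) = ((-1216172 - 47580) + 279)*(-1367009) = (-1263752 + 279)*(-1367009) = -1263473*(-1367009) = 1727178962257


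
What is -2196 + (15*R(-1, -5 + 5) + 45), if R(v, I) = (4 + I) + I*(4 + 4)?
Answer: -2091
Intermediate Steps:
R(v, I) = 4 + 9*I (R(v, I) = (4 + I) + I*8 = (4 + I) + 8*I = 4 + 9*I)
-2196 + (15*R(-1, -5 + 5) + 45) = -2196 + (15*(4 + 9*(-5 + 5)) + 45) = -2196 + (15*(4 + 9*0) + 45) = -2196 + (15*(4 + 0) + 45) = -2196 + (15*4 + 45) = -2196 + (60 + 45) = -2196 + 105 = -2091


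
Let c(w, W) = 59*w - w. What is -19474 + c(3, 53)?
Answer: -19300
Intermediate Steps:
c(w, W) = 58*w
-19474 + c(3, 53) = -19474 + 58*3 = -19474 + 174 = -19300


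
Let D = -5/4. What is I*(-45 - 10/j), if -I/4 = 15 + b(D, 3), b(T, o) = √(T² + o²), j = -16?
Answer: 25915/8 ≈ 3239.4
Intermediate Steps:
D = -5/4 (D = -5*¼ = -5/4 ≈ -1.2500)
I = -73 (I = -4*(15 + √((-5/4)² + 3²)) = -4*(15 + √(25/16 + 9)) = -4*(15 + √(169/16)) = -4*(15 + 13/4) = -4*73/4 = -73)
I*(-45 - 10/j) = -73*(-45 - 10/(-16)) = -73*(-45 - 10*(-1/16)) = -73*(-45 + 5/8) = -73*(-355/8) = 25915/8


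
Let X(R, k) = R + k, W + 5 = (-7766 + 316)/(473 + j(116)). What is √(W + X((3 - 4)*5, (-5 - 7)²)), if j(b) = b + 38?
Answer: 2*√12002034/627 ≈ 11.051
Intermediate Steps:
j(b) = 38 + b
W = -10585/627 (W = -5 + (-7766 + 316)/(473 + (38 + 116)) = -5 - 7450/(473 + 154) = -5 - 7450/627 = -10585/627 ≈ -16.882)
√(W + X((3 - 4)*5, (-5 - 7)²)) = √(-10585/627 + ((3 - 4)*5 + (-5 - 7)²)) = √(-10585/627 + (-1*5 + (-12)²)) = √(-10585/627 + (-5 + 144)) = √(-10585/627 + 139) = √(76568/627) = 2*√12002034/627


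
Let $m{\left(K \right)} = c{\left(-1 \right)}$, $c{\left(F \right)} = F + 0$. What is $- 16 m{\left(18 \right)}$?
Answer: $16$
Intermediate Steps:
$c{\left(F \right)} = F$
$m{\left(K \right)} = -1$
$- 16 m{\left(18 \right)} = \left(-16\right) \left(-1\right) = 16$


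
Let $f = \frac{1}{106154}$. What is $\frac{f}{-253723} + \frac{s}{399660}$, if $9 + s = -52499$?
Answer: $- \frac{353558828886349}{2691081768735930} \approx -0.13138$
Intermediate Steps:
$f = \frac{1}{106154} \approx 9.4203 \cdot 10^{-6}$
$s = -52508$ ($s = -9 - 52499 = -52508$)
$\frac{f}{-253723} + \frac{s}{399660} = \frac{1}{106154 \left(-253723\right)} - \frac{52508}{399660} = \frac{1}{106154} \left(- \frac{1}{253723}\right) - \frac{13127}{99915} = - \frac{1}{26933711342} - \frac{13127}{99915} = - \frac{353558828886349}{2691081768735930}$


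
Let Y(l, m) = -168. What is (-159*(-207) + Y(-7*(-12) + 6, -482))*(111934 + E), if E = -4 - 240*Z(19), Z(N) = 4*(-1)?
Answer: 3696583050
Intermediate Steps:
Z(N) = -4
E = 956 (E = -4 - 240*(-4) = -4 + 960 = 956)
(-159*(-207) + Y(-7*(-12) + 6, -482))*(111934 + E) = (-159*(-207) - 168)*(111934 + 956) = (32913 - 168)*112890 = 32745*112890 = 3696583050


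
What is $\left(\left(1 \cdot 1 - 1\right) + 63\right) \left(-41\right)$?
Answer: $-2583$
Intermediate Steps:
$\left(\left(1 \cdot 1 - 1\right) + 63\right) \left(-41\right) = \left(\left(1 - 1\right) + 63\right) \left(-41\right) = \left(0 + 63\right) \left(-41\right) = 63 \left(-41\right) = -2583$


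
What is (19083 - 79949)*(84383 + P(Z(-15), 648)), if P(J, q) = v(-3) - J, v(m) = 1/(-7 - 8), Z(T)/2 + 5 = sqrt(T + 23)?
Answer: -77049904204/15 + 243464*sqrt(2) ≈ -5.1363e+9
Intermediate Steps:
Z(T) = -10 + 2*sqrt(23 + T) (Z(T) = -10 + 2*sqrt(T + 23) = -10 + 2*sqrt(23 + T))
v(m) = -1/15 (v(m) = 1/(-15) = -1/15)
P(J, q) = -1/15 - J
(19083 - 79949)*(84383 + P(Z(-15), 648)) = (19083 - 79949)*(84383 + (-1/15 - (-10 + 2*sqrt(23 - 15)))) = -60866*(84383 + (-1/15 - (-10 + 2*sqrt(8)))) = -60866*(84383 + (-1/15 - (-10 + 2*(2*sqrt(2))))) = -60866*(84383 + (-1/15 - (-10 + 4*sqrt(2)))) = -60866*(84383 + (-1/15 + (10 - 4*sqrt(2)))) = -60866*(84383 + (149/15 - 4*sqrt(2))) = -60866*(1265894/15 - 4*sqrt(2)) = -77049904204/15 + 243464*sqrt(2)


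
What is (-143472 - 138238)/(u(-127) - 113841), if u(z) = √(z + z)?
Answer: 6414029622/2591954707 + 56342*I*√254/2591954707 ≈ 2.4746 + 0.00034643*I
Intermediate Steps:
u(z) = √2*√z (u(z) = √(2*z) = √2*√z)
(-143472 - 138238)/(u(-127) - 113841) = (-143472 - 138238)/(√2*√(-127) - 113841) = -281710/(√2*(I*√127) - 113841) = -281710/(I*√254 - 113841) = -281710/(-113841 + I*√254)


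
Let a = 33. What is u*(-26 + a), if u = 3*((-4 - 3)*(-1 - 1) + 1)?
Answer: 315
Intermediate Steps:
u = 45 (u = 3*(-7*(-2) + 1) = 3*(14 + 1) = 3*15 = 45)
u*(-26 + a) = 45*(-26 + 33) = 45*7 = 315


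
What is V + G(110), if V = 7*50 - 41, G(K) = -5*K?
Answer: -241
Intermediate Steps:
V = 309 (V = 350 - 41 = 309)
V + G(110) = 309 - 5*110 = 309 - 550 = -241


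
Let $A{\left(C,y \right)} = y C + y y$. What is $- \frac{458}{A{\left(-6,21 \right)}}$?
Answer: $- \frac{458}{315} \approx -1.454$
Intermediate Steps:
$A{\left(C,y \right)} = y^{2} + C y$ ($A{\left(C,y \right)} = C y + y^{2} = y^{2} + C y$)
$- \frac{458}{A{\left(-6,21 \right)}} = - \frac{458}{21 \left(-6 + 21\right)} = - \frac{458}{21 \cdot 15} = - \frac{458}{315}$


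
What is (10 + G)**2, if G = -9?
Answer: 1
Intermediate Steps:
(10 + G)**2 = (10 - 9)**2 = 1**2 = 1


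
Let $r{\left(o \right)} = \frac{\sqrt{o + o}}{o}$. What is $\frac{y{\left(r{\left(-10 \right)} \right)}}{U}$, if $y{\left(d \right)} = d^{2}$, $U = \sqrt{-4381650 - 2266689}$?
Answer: $\frac{i \sqrt{6648339}}{33241695} \approx 7.7566 \cdot 10^{-5} i$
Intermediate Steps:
$r{\left(o \right)} = \frac{\sqrt{2}}{\sqrt{o}}$ ($r{\left(o \right)} = \frac{\sqrt{2 o}}{o} = \frac{\sqrt{2} \sqrt{o}}{o} = \frac{\sqrt{2}}{\sqrt{o}}$)
$U = i \sqrt{6648339}$ ($U = \sqrt{-6648339} = i \sqrt{6648339} \approx 2578.4 i$)
$\frac{y{\left(r{\left(-10 \right)} \right)}}{U} = \frac{\left(\frac{\sqrt{2}}{i \sqrt{10}}\right)^{2}}{i \sqrt{6648339}} = \left(\sqrt{2} \left(- \frac{i \sqrt{10}}{10}\right)\right)^{2} \left(- \frac{i \sqrt{6648339}}{6648339}\right) = \left(- \frac{i \sqrt{5}}{5}\right)^{2} \left(- \frac{i \sqrt{6648339}}{6648339}\right) = - \frac{\left(- \frac{1}{6648339}\right) i \sqrt{6648339}}{5} = \frac{i \sqrt{6648339}}{33241695}$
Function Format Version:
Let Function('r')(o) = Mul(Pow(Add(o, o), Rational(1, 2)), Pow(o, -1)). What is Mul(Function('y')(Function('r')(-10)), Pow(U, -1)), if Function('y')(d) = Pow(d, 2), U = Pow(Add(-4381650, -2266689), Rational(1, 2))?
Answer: Mul(Rational(1, 33241695), I, Pow(6648339, Rational(1, 2))) ≈ Mul(7.7566e-5, I)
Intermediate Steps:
Function('r')(o) = Mul(Pow(2, Rational(1, 2)), Pow(o, Rational(-1, 2))) (Function('r')(o) = Mul(Pow(Mul(2, o), Rational(1, 2)), Pow(o, -1)) = Mul(Mul(Pow(2, Rational(1, 2)), Pow(o, Rational(1, 2))), Pow(o, -1)) = Mul(Pow(2, Rational(1, 2)), Pow(o, Rational(-1, 2))))
U = Mul(I, Pow(6648339, Rational(1, 2))) (U = Pow(-6648339, Rational(1, 2)) = Mul(I, Pow(6648339, Rational(1, 2))) ≈ Mul(2578.4, I))
Mul(Function('y')(Function('r')(-10)), Pow(U, -1)) = Mul(Pow(Mul(Pow(2, Rational(1, 2)), Pow(-10, Rational(-1, 2))), 2), Pow(Mul(I, Pow(6648339, Rational(1, 2))), -1)) = Mul(Pow(Mul(Pow(2, Rational(1, 2)), Mul(Rational(-1, 10), I, Pow(10, Rational(1, 2)))), 2), Mul(Rational(-1, 6648339), I, Pow(6648339, Rational(1, 2)))) = Mul(Pow(Mul(Rational(-1, 5), I, Pow(5, Rational(1, 2))), 2), Mul(Rational(-1, 6648339), I, Pow(6648339, Rational(1, 2)))) = Mul(Rational(-1, 5), Mul(Rational(-1, 6648339), I, Pow(6648339, Rational(1, 2)))) = Mul(Rational(1, 33241695), I, Pow(6648339, Rational(1, 2)))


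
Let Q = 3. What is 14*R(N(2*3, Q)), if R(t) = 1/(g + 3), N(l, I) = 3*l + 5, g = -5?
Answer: -7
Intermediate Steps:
N(l, I) = 5 + 3*l
R(t) = -½ (R(t) = 1/(-5 + 3) = 1/(-2) = -½)
14*R(N(2*3, Q)) = 14*(-½) = -7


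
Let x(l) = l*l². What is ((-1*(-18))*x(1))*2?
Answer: 36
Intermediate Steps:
x(l) = l³
((-1*(-18))*x(1))*2 = (-1*(-18)*1³)*2 = (18*1)*2 = 18*2 = 36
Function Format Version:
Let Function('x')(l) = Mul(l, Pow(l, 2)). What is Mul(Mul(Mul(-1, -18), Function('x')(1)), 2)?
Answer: 36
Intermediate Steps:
Function('x')(l) = Pow(l, 3)
Mul(Mul(Mul(-1, -18), Function('x')(1)), 2) = Mul(Mul(Mul(-1, -18), Pow(1, 3)), 2) = Mul(Mul(18, 1), 2) = Mul(18, 2) = 36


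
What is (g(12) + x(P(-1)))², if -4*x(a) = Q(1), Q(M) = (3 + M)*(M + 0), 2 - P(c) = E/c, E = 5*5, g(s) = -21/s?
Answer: 121/16 ≈ 7.5625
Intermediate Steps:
E = 25
P(c) = 2 - 25/c
Q(M) = M*(3 + M) (Q(M) = (3 + M)*M = M*(3 + M))
x(a) = -1 (x(a) = -(3 + 1)/4 = -4/4 = -¼*4 = -1)
(g(12) + x(P(-1)))² = (-21/12 - 1)² = (-21*1/12 - 1)² = (-7/4 - 1)² = (-11/4)² = 121/16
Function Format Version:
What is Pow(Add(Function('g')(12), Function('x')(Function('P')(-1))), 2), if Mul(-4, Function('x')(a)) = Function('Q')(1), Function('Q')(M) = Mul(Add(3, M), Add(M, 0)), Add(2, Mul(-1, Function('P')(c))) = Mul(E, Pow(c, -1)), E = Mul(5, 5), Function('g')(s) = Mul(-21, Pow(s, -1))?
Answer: Rational(121, 16) ≈ 7.5625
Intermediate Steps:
E = 25
Function('P')(c) = Add(2, Mul(-25, Pow(c, -1))) (Function('P')(c) = Add(2, Mul(-1, Mul(25, Pow(c, -1)))) = Add(2, Mul(-25, Pow(c, -1))))
Function('Q')(M) = Mul(M, Add(3, M)) (Function('Q')(M) = Mul(Add(3, M), M) = Mul(M, Add(3, M)))
Function('x')(a) = -1 (Function('x')(a) = Mul(Rational(-1, 4), Mul(1, Add(3, 1))) = Mul(Rational(-1, 4), Mul(1, 4)) = Mul(Rational(-1, 4), 4) = -1)
Pow(Add(Function('g')(12), Function('x')(Function('P')(-1))), 2) = Pow(Add(Mul(-21, Pow(12, -1)), -1), 2) = Pow(Add(Mul(-21, Rational(1, 12)), -1), 2) = Pow(Add(Rational(-7, 4), -1), 2) = Pow(Rational(-11, 4), 2) = Rational(121, 16)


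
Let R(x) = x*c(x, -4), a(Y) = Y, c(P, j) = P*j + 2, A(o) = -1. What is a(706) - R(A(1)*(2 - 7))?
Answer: 796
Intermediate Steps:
c(P, j) = 2 + P*j
R(x) = x*(2 - 4*x) (R(x) = x*(2 + x*(-4)) = x*(2 - 4*x))
a(706) - R(A(1)*(2 - 7)) = 706 - 2*(-(2 - 7))*(1 - (-2)*(2 - 7)) = 706 - 2*(-1*(-5))*(1 - (-2)*(-5)) = 706 - 2*5*(1 - 2*5) = 706 - 2*5*(1 - 10) = 706 - 2*5*(-9) = 706 - 1*(-90) = 706 + 90 = 796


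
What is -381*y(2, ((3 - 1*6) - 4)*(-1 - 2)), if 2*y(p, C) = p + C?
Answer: -8763/2 ≈ -4381.5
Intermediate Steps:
y(p, C) = C/2 + p/2 (y(p, C) = (p + C)/2 = (C + p)/2 = C/2 + p/2)
-381*y(2, ((3 - 1*6) - 4)*(-1 - 2)) = -381*((((3 - 1*6) - 4)*(-1 - 2))/2 + (1/2)*2) = -381*((((3 - 6) - 4)*(-3))/2 + 1) = -381*(((-3 - 4)*(-3))/2 + 1) = -381*((-7*(-3))/2 + 1) = -381*((1/2)*21 + 1) = -381*(21/2 + 1) = -381*23/2 = -8763/2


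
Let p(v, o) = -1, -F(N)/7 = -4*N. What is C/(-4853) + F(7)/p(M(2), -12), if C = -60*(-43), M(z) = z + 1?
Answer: -953768/4853 ≈ -196.53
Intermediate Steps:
F(N) = 28*N (F(N) = -(-28)*N = 28*N)
M(z) = 1 + z
C = 2580
C/(-4853) + F(7)/p(M(2), -12) = 2580/(-4853) + (28*7)/(-1) = 2580*(-1/4853) + 196*(-1) = -2580/4853 - 196 = -953768/4853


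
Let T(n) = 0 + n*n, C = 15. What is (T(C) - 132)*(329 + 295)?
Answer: 58032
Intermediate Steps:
T(n) = n² (T(n) = 0 + n² = n²)
(T(C) - 132)*(329 + 295) = (15² - 132)*(329 + 295) = (225 - 132)*624 = 93*624 = 58032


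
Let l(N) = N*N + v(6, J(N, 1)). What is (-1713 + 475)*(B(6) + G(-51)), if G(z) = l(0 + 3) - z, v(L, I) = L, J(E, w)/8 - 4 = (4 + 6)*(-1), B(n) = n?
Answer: -89136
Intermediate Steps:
J(E, w) = -48 (J(E, w) = 32 + 8*((4 + 6)*(-1)) = 32 + 8*(10*(-1)) = 32 + 8*(-10) = 32 - 80 = -48)
l(N) = 6 + N² (l(N) = N*N + 6 = N² + 6 = 6 + N²)
G(z) = 15 - z (G(z) = (6 + (0 + 3)²) - z = (6 + 3²) - z = (6 + 9) - z = 15 - z)
(-1713 + 475)*(B(6) + G(-51)) = (-1713 + 475)*(6 + (15 - 1*(-51))) = -1238*(6 + (15 + 51)) = -1238*(6 + 66) = -1238*72 = -89136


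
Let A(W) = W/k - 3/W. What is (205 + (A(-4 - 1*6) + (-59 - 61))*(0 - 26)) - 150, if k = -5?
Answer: 15576/5 ≈ 3115.2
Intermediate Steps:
A(W) = -3/W - W/5 (A(W) = W/(-5) - 3/W = W*(-⅕) - 3/W = -W/5 - 3/W = -3/W - W/5)
(205 + (A(-4 - 1*6) + (-59 - 61))*(0 - 26)) - 150 = (205 + ((-3/(-4 - 1*6) - (-4 - 1*6)/5) + (-59 - 61))*(0 - 26)) - 150 = (205 + ((-3/(-4 - 6) - (-4 - 6)/5) - 120)*(-26)) - 150 = (205 + ((-3/(-10) - ⅕*(-10)) - 120)*(-26)) - 150 = (205 + ((-3*(-⅒) + 2) - 120)*(-26)) - 150 = (205 + ((3/10 + 2) - 120)*(-26)) - 150 = (205 + (23/10 - 120)*(-26)) - 150 = (205 - 1177/10*(-26)) - 150 = (205 + 15301/5) - 150 = 16326/5 - 150 = 15576/5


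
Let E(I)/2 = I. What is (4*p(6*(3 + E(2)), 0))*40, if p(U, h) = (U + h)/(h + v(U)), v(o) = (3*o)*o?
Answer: 80/63 ≈ 1.2698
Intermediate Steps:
v(o) = 3*o**2
E(I) = 2*I
p(U, h) = (U + h)/(h + 3*U**2)
(4*p(6*(3 + E(2)), 0))*40 = (4*((6*(3 + 2*2) + 0)/(0 + 3*(6*(3 + 2*2))**2)))*40 = (4*((6*(3 + 4) + 0)/(0 + 3*(6*(3 + 4))**2)))*40 = (4*((6*7 + 0)/(0 + 3*(6*7)**2)))*40 = (4*((42 + 0)/(0 + 3*42**2)))*40 = (4*(42/(0 + 3*1764)))*40 = (4*(42/(0 + 5292)))*40 = (4*(42/5292))*40 = (4*((1/5292)*42))*40 = (4*(1/126))*40 = (2/63)*40 = 80/63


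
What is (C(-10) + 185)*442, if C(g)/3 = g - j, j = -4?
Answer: 73814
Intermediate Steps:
C(g) = 12 + 3*g (C(g) = 3*(g - 1*(-4)) = 3*(g + 4) = 3*(4 + g) = 12 + 3*g)
(C(-10) + 185)*442 = ((12 + 3*(-10)) + 185)*442 = ((12 - 30) + 185)*442 = (-18 + 185)*442 = 167*442 = 73814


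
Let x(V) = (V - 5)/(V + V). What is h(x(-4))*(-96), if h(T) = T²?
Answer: -243/2 ≈ -121.50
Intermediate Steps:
x(V) = (-5 + V)/(2*V) (x(V) = (-5 + V)/((2*V)) = (-5 + V)*(1/(2*V)) = (-5 + V)/(2*V))
h(x(-4))*(-96) = ((½)*(-5 - 4)/(-4))²*(-96) = ((½)*(-¼)*(-9))²*(-96) = (9/8)²*(-96) = (81/64)*(-96) = -243/2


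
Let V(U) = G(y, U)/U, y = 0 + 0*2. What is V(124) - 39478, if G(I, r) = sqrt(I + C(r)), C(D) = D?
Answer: -39478 + sqrt(31)/62 ≈ -39478.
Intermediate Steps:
y = 0 (y = 0 + 0 = 0)
G(I, r) = sqrt(I + r)
V(U) = 1/sqrt(U) (V(U) = sqrt(0 + U)/U = sqrt(U)/U = 1/sqrt(U))
V(124) - 39478 = 1/sqrt(124) - 39478 = sqrt(31)/62 - 39478 = -39478 + sqrt(31)/62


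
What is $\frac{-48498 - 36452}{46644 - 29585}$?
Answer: $- \frac{84950}{17059} \approx -4.9798$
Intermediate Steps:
$\frac{-48498 - 36452}{46644 - 29585} = - \frac{84950}{46644 - 29585} = - \frac{84950}{17059}$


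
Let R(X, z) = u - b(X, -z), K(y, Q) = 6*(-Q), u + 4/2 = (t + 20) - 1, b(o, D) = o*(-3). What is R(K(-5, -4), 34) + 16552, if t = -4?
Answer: 16637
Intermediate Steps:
b(o, D) = -3*o
u = 13 (u = -2 + ((-4 + 20) - 1) = -2 + (16 - 1) = -2 + 15 = 13)
K(y, Q) = -6*Q
R(X, z) = 13 + 3*X (R(X, z) = 13 - (-3)*X = 13 + 3*X)
R(K(-5, -4), 34) + 16552 = (13 + 3*(-6*(-4))) + 16552 = (13 + 3*24) + 16552 = (13 + 72) + 16552 = 85 + 16552 = 16637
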